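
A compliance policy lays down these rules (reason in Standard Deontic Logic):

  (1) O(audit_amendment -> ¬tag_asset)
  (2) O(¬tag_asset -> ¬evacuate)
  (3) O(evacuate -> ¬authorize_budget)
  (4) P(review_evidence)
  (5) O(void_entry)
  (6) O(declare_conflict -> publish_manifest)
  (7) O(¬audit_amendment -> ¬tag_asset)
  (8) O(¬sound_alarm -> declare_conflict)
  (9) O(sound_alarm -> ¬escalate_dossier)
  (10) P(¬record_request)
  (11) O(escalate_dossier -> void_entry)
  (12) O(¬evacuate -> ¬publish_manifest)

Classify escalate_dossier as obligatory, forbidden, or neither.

Forbidden

Premises 7 and 1 cover both cases: O(¬audit_amendment -> ¬tag_asset) and O(audit_amendment -> ¬tag_asset). Since ¬audit_amendment ∨ audit_amendment is a tautology, O(¬tag_asset) follows.
With premise 2, O(¬tag_asset -> ¬evacuate), the K-axiom yields O(¬evacuate).
Applying K to premise 12 (O(¬evacuate -> ¬publish_manifest)) and O(¬evacuate) yields O(¬publish_manifest).
Premise 6, O(declare_conflict -> publish_manifest), contraposes to O(¬publish_manifest -> ¬declare_conflict); with O(¬publish_manifest) we get O(¬declare_conflict).
Premise 8, O(¬sound_alarm -> declare_conflict), contraposes to O(¬declare_conflict -> sound_alarm); with O(¬declare_conflict) we get O(sound_alarm).
Applying K to premise 9 (O(sound_alarm -> ¬escalate_dossier)) and O(sound_alarm) yields O(¬escalate_dossier).
Premises 3, 4, 5, 10, 11 do not contribute to this derivation.
Thus O(¬escalate_dossier), which is F(escalate_dossier): escalate_dossier is forbidden.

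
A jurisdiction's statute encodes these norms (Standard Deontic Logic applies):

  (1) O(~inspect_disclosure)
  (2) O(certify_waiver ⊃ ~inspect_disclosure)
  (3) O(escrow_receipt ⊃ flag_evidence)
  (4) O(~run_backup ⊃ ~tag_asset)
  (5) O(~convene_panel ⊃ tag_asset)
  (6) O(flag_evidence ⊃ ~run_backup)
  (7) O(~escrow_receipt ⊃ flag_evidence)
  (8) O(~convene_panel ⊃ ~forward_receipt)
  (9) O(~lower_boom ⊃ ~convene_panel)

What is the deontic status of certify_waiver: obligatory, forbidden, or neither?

Neither

Premise 2 is O(certify_waiver ⊃ ~inspect_disclosure); even if O(~inspect_disclosure) held, inferring O(certify_waiver) would be affirming the consequent — invalid.
No premise or chain of K-axiom applications forces O(certify_waiver), and none forces O(~certify_waiver). So certify_waiver is neither obligatory nor forbidden under these norms.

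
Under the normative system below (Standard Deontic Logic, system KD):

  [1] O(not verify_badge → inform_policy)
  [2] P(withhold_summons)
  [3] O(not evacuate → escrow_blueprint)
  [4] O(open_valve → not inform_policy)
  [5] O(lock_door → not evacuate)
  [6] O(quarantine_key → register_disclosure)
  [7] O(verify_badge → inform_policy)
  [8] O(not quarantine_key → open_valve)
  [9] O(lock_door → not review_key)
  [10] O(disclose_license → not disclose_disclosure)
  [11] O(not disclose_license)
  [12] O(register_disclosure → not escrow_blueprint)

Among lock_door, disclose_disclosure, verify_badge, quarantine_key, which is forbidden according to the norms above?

By case analysis on verify_badge: premise 7 gives O(verify_badge → inform_policy) and premise 1 gives O(not verify_badge → inform_policy), so O(inform_policy) either way.
Premise 4 is O(open_valve → not inform_policy); contrapositively O(inform_policy → not open_valve). Since O(inform_policy) holds, K gives O(not open_valve).
Premise 8 is O(not quarantine_key → open_valve); contrapositively O(not open_valve → quarantine_key). Since O(not open_valve) holds, K gives O(quarantine_key).
Applying K to premise 6 (O(quarantine_key → register_disclosure)) and O(quarantine_key) yields O(register_disclosure).
With premise 12, O(register_disclosure → not escrow_blueprint), the K-axiom yields O(not escrow_blueprint).
The contrapositive of premise 3 (O(not evacuate → escrow_blueprint)) is O(not escrow_blueprint → evacuate), and O(not escrow_blueprint) is already established, so O(evacuate).
Premise 5, O(lock_door → not evacuate), contraposes to O(evacuate → not lock_door); with O(evacuate) we get O(not lock_door).
So O(not lock_door) holds, i.e. lock_door is forbidden. None of the other listed options is forbidden under the premises.

lock_door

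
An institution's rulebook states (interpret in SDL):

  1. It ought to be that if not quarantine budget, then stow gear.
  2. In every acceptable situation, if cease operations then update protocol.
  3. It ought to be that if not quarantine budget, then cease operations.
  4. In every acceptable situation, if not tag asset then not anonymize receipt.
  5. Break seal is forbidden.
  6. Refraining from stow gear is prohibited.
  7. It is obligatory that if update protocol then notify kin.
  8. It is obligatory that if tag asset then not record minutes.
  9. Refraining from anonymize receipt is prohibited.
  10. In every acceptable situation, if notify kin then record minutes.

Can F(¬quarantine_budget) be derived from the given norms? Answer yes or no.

Premise 9, F(¬anonymize_receipt), is equivalent to O(anonymize_receipt).
The contrapositive of premise 4 (O(¬tag_asset → ¬anonymize_receipt)) is O(anonymize_receipt → tag_asset), and O(anonymize_receipt) is already established, so O(tag_asset).
With premise 8, O(tag_asset → ¬record_minutes), the K-axiom yields O(¬record_minutes).
The contrapositive of premise 10 (O(notify_kin → record_minutes)) is O(¬record_minutes → ¬notify_kin), and O(¬record_minutes) is already established, so O(¬notify_kin).
Premise 7, O(update_protocol → notify_kin), contraposes to O(¬notify_kin → ¬update_protocol); with O(¬notify_kin) we get O(¬update_protocol).
The contrapositive of premise 2 (O(cease_operations → update_protocol)) is O(¬update_protocol → ¬cease_operations), and O(¬update_protocol) is already established, so O(¬cease_operations).
Premise 3, O(¬quarantine_budget → cease_operations), contraposes to O(¬cease_operations → quarantine_budget); with O(¬cease_operations) we get O(quarantine_budget).
Premises 1, 5, 6 do not contribute to this derivation.
So O(quarantine_budget) holds, i.e. F(¬quarantine_budget). The claim follows.

Yes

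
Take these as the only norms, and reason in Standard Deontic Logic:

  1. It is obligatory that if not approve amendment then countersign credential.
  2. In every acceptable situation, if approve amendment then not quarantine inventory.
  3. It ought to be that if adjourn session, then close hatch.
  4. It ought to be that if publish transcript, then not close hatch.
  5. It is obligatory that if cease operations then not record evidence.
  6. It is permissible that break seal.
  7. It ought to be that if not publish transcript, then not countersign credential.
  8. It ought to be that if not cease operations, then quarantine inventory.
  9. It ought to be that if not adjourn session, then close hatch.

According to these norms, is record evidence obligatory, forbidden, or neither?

Forbidden

Premises 3 and 9 cover both cases: O(adjourn_session → close_hatch) and O(¬adjourn_session → close_hatch). Since adjourn_session ∨ ¬adjourn_session is a tautology, O(close_hatch) follows.
The contrapositive of premise 4 (O(publish_transcript → ¬close_hatch)) is O(close_hatch → ¬publish_transcript), and O(close_hatch) is already established, so O(¬publish_transcript).
Premise 7 is O(¬publish_transcript → ¬countersign_credential); since O(¬publish_transcript), deontic closure gives O(¬countersign_credential).
The contrapositive of premise 1 (O(¬approve_amendment → countersign_credential)) is O(¬countersign_credential → approve_amendment), and O(¬countersign_credential) is already established, so O(approve_amendment).
Premise 2 is O(approve_amendment → ¬quarantine_inventory); since O(approve_amendment), deontic closure gives O(¬quarantine_inventory).
Premise 8 is O(¬cease_operations → quarantine_inventory); contrapositively O(¬quarantine_inventory → cease_operations). Since O(¬quarantine_inventory) holds, K gives O(cease_operations).
From O(cease_operations) and premise 5, O(cease_operations → ¬record_evidence), we obtain O(¬record_evidence).
Premise 6 does not contribute to this derivation.
Thus O(¬record_evidence), which is F(record_evidence): record_evidence is forbidden.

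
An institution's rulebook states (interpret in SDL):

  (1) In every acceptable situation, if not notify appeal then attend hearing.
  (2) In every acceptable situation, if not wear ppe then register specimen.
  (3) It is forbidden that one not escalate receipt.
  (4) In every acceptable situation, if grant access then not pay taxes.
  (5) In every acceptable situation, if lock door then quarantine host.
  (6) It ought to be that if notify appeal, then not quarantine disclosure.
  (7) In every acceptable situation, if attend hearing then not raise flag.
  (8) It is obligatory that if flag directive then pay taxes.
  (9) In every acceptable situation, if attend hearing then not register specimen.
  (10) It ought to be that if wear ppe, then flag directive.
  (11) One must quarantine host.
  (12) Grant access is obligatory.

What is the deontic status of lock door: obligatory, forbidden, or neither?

Premise 5 is O(lock_door → quarantine_host); even if O(quarantine_host) held, inferring O(lock_door) would be affirming the consequent — invalid.
No premise or chain of K-axiom applications forces O(lock_door), and none forces O(¬lock_door). So lock_door is neither obligatory nor forbidden under these norms.

Neither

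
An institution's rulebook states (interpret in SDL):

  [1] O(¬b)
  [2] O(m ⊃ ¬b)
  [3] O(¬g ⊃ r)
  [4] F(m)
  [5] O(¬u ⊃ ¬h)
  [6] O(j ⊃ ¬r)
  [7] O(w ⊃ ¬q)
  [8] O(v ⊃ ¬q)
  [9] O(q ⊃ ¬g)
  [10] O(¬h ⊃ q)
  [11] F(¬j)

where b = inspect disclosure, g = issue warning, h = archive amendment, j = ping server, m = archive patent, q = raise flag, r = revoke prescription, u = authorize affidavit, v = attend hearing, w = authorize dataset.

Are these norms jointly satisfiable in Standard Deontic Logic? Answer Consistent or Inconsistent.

Consistent

Premise 2 is O(m ⊃ ¬b); even if O(¬b) held, inferring O(m) would be affirming the consequent — invalid.
So O(m) is not derivable, and the apparent clash with O(¬m) does not arise.
A world satisfying every obligation exists (e.g. b=false, g=true, h=true, j=true, m=false, q=false, r=false, u=true, v=false, w=false); no atom is both obligatory and forbidden, so the set is consistent.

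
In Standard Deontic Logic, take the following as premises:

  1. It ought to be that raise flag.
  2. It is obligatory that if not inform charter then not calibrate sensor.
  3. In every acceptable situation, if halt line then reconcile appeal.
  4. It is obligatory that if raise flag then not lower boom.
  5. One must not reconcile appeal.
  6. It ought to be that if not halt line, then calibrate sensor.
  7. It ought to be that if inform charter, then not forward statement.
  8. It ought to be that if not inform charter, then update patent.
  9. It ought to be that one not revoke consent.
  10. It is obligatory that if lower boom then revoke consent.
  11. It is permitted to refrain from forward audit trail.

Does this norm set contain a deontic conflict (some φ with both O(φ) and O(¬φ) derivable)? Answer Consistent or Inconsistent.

Premise 10 is O(lower_boom → revoke_consent), but O(lower_boom) is not derivable from the premises, so it does not yield O(revoke_consent).
So O(revoke_consent) is not derivable, and the apparent clash with O(¬revoke_consent) does not arise.
A world satisfying every obligation exists (e.g. calibrate_sensor=true, forward_audit_trail=false, forward_statement=false, halt_line=false, inform_charter=true, lower_boom=false, raise_flag=true, reconcile_appeal=false, revoke_consent=false, update_patent=false); no atom is both obligatory and forbidden, so the set is consistent.

Consistent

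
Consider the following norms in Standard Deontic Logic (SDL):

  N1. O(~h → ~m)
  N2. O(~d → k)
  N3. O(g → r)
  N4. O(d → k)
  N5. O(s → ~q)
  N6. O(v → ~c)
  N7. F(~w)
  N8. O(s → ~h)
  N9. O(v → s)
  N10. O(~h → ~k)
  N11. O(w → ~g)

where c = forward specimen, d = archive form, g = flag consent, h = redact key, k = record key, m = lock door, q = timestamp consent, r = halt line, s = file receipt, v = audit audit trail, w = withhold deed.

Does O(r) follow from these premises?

Premise 3 is O(g → r), but O(g) is not derivable from the premises, so it does not yield O(r).
No other premise forces O(r). An ideal world satisfying every premise can still have r false, so O(r) is not derivable.

No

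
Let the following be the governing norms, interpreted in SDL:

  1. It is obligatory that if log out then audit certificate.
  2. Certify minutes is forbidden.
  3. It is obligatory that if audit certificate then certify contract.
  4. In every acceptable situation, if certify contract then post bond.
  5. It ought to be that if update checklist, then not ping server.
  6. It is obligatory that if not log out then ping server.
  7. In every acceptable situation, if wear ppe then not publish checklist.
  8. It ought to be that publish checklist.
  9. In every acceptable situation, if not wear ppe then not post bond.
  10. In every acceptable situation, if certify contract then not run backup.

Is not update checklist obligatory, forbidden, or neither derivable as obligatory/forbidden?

Obligatory

Premise 8 gives O(publish_checklist).
Premise 7, O(wear_ppe → ¬publish_checklist), contraposes to O(publish_checklist → ¬wear_ppe); with O(publish_checklist) we get O(¬wear_ppe).
Applying K to premise 9 (O(¬wear_ppe → ¬post_bond)) and O(¬wear_ppe) yields O(¬post_bond).
Premise 4 is O(certify_contract → post_bond); contrapositively O(¬post_bond → ¬certify_contract). Since O(¬post_bond) holds, K gives O(¬certify_contract).
Premise 3 is O(audit_certificate → certify_contract); contrapositively O(¬certify_contract → ¬audit_certificate). Since O(¬certify_contract) holds, K gives O(¬audit_certificate).
Premise 1, O(log_out → audit_certificate), contraposes to O(¬audit_certificate → ¬log_out); with O(¬audit_certificate) we get O(¬log_out).
Applying K to premise 6 (O(¬log_out → ping_server)) and O(¬log_out) yields O(ping_server).
Premise 5, O(update_checklist → ¬ping_server), contraposes to O(ping_server → ¬update_checklist); with O(ping_server) we get O(¬update_checklist).
Premises 2, 10 do not contribute to this derivation.
Hence ¬update_checklist is obligatory.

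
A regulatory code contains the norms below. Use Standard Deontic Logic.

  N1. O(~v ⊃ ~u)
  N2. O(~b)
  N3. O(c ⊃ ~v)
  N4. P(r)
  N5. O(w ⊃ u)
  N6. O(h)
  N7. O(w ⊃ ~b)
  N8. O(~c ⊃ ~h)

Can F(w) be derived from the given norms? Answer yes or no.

Yes

From premise 6 we have O(h).
Premise 8, O(~c ⊃ ~h), contraposes to O(h ⊃ c); with O(h) we get O(c).
Premise 3 is O(c ⊃ ~v); since O(c), deontic closure gives O(~v).
Applying K to premise 1 (O(~v ⊃ ~u)) and O(~v) yields O(~u).
The contrapositive of premise 5 (O(w ⊃ u)) is O(~u ⊃ ~w), and O(~u) is already established, so O(~w).
Premises 2, 4, 7 do not contribute to this derivation.
So O(~w) holds, i.e. F(w). The claim follows.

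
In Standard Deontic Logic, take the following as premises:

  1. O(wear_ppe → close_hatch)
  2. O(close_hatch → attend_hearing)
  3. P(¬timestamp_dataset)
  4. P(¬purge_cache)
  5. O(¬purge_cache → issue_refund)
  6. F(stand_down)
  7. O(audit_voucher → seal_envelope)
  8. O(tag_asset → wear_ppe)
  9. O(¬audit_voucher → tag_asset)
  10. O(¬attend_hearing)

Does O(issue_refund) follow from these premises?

No

Premise 5 is O(¬purge_cache → issue_refund), but O(¬purge_cache) is not derivable from the premises (the permission P(¬purge_cache) asserts only ¬O(purge_cache), not O(¬purge_cache)), so it does not yield O(issue_refund).
No other premise forces O(issue_refund). An ideal world satisfying every premise can still have issue_refund false, so O(issue_refund) is not derivable.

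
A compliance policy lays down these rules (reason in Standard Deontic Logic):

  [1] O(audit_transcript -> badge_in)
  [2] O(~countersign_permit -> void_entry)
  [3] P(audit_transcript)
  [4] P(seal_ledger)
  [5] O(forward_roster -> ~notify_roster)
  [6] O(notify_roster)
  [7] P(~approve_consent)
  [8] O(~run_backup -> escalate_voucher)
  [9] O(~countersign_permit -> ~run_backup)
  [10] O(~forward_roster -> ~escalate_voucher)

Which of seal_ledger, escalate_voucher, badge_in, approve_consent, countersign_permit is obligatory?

countersign_permit

Premise 6 gives O(notify_roster).
Premise 5 is O(forward_roster -> ~notify_roster); contrapositively O(notify_roster -> ~forward_roster). Since O(notify_roster) holds, K gives O(~forward_roster).
From O(~forward_roster) and premise 10, O(~forward_roster -> ~escalate_voucher), we obtain O(~escalate_voucher).
Premise 8 is O(~run_backup -> escalate_voucher); contrapositively O(~escalate_voucher -> run_backup). Since O(~escalate_voucher) holds, K gives O(run_backup).
Premise 9, O(~countersign_permit -> ~run_backup), contraposes to O(run_backup -> countersign_permit); with O(run_backup) we get O(countersign_permit).
So O(countersign_permit) holds — countersign_permit is obligatory. None of the other listed options is made obligatory by any chain of premises.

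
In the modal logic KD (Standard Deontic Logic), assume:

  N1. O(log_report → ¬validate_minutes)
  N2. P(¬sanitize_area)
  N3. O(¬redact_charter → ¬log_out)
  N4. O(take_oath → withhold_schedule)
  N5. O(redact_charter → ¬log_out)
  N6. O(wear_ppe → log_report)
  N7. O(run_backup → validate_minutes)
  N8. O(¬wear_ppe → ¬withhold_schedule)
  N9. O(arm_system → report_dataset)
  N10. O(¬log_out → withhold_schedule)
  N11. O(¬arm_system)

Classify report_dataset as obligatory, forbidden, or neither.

Neither

Premise 9 is O(arm_system → report_dataset), but O(arm_system) is not derivable from the premises, so it does not yield O(report_dataset).
No premise or chain of K-axiom applications forces O(report_dataset), and none forces O(¬report_dataset). So report_dataset is neither obligatory nor forbidden under these norms.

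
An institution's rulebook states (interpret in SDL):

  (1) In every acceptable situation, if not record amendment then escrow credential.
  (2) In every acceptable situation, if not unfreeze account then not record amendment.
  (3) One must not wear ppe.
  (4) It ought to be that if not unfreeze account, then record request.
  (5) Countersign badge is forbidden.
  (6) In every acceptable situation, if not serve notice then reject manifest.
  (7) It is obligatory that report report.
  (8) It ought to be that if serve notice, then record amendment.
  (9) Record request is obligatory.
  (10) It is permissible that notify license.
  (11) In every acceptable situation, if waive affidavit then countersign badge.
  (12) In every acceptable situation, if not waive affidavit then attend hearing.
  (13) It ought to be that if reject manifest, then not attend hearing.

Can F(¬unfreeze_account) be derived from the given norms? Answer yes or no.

Premise 5, F(countersign_badge), is equivalent to O(¬countersign_badge).
The contrapositive of premise 11 (O(waive_affidavit → countersign_badge)) is O(¬countersign_badge → ¬waive_affidavit), and O(¬countersign_badge) is already established, so O(¬waive_affidavit).
Premise 12 is O(¬waive_affidavit → attend_hearing); since O(¬waive_affidavit), deontic closure gives O(attend_hearing).
Premise 13, O(reject_manifest → ¬attend_hearing), contraposes to O(attend_hearing → ¬reject_manifest); with O(attend_hearing) we get O(¬reject_manifest).
Premise 6, O(¬serve_notice → reject_manifest), contraposes to O(¬reject_manifest → serve_notice); with O(¬reject_manifest) we get O(serve_notice).
From O(serve_notice) and premise 8, O(serve_notice → record_amendment), we obtain O(record_amendment).
Premise 2, O(¬unfreeze_account → ¬record_amendment), contraposes to O(record_amendment → unfreeze_account); with O(record_amendment) we get O(unfreeze_account).
Premises 1, 3, 4, 7, 9, 10 do not contribute to this derivation.
So O(unfreeze_account) holds, i.e. F(¬unfreeze_account). The claim follows.

Yes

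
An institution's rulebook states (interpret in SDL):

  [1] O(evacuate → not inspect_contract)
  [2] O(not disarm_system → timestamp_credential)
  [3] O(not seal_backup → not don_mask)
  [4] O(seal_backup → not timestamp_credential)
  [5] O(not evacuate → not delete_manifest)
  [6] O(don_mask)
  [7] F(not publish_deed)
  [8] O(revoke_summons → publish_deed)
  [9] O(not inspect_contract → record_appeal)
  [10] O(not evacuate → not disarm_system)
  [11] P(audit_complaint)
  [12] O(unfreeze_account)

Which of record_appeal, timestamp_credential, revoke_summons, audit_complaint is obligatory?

Premise 6 states O(don_mask) outright.
The contrapositive of premise 3 (O(not seal_backup → not don_mask)) is O(don_mask → seal_backup), and O(don_mask) is already established, so O(seal_backup).
Applying K to premise 4 (O(seal_backup → not timestamp_credential)) and O(seal_backup) yields O(not timestamp_credential).
Premise 2, O(not disarm_system → timestamp_credential), contraposes to O(not timestamp_credential → disarm_system); with O(not timestamp_credential) we get O(disarm_system).
Premise 10, O(not evacuate → not disarm_system), contraposes to O(disarm_system → evacuate); with O(disarm_system) we get O(evacuate).
With premise 1, O(evacuate → not inspect_contract), the K-axiom yields O(not inspect_contract).
With premise 9, O(not inspect_contract → record_appeal), the K-axiom yields O(record_appeal).
So O(record_appeal) holds — record_appeal is obligatory. None of the other listed options is made obligatory by any chain of premises.

record_appeal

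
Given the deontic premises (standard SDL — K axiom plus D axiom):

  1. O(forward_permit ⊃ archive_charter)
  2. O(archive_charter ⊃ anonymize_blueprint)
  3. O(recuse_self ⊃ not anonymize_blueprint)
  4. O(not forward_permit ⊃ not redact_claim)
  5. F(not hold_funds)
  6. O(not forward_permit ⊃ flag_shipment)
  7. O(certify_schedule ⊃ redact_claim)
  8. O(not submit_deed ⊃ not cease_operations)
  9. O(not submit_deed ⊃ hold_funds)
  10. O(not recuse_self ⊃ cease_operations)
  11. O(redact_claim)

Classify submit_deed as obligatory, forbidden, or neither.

Premise 11 states O(redact_claim) outright.
Premise 4 is O(not forward_permit ⊃ not redact_claim); contrapositively O(redact_claim ⊃ forward_permit). Since O(redact_claim) holds, K gives O(forward_permit).
Premise 1 is O(forward_permit ⊃ archive_charter); since O(forward_permit), deontic closure gives O(archive_charter).
Premise 2 is O(archive_charter ⊃ anonymize_blueprint); since O(archive_charter), deontic closure gives O(anonymize_blueprint).
Premise 3 is O(recuse_self ⊃ not anonymize_blueprint); contrapositively O(anonymize_blueprint ⊃ not recuse_self). Since O(anonymize_blueprint) holds, K gives O(not recuse_self).
Premise 10 is O(not recuse_self ⊃ cease_operations); since O(not recuse_self), deontic closure gives O(cease_operations).
Premise 8 is O(not submit_deed ⊃ not cease_operations); contrapositively O(cease_operations ⊃ submit_deed). Since O(cease_operations) holds, K gives O(submit_deed).
Premises 5, 6, 7, 9 do not contribute to this derivation.
Hence submit_deed is obligatory.

Obligatory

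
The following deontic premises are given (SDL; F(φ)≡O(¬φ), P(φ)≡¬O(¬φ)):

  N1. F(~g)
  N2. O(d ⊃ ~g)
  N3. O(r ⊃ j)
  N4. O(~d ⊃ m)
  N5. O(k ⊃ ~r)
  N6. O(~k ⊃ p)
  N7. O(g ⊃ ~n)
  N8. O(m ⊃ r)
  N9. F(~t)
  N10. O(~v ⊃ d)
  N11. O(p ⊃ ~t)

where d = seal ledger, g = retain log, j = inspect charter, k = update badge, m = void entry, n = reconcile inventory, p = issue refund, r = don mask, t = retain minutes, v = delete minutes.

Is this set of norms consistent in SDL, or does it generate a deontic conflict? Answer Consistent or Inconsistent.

Premise 9, F(~t), is equivalent to O(t).
Premise 11, O(p ⊃ ~t), contraposes to O(t ⊃ ~p); with O(t) we get O(~p).
Premise 6 is O(~k ⊃ p); contrapositively O(~p ⊃ k). Since O(~p) holds, K gives O(k).
Applying K to premise 5 (O(k ⊃ ~r)) and O(k) yields O(~r).
The contrapositive of premise 8 (O(m ⊃ r)) is O(~r ⊃ ~m), and O(~r) is already established, so O(~m).
The contrapositive of premise 4 (O(~d ⊃ m)) is O(~m ⊃ d), and O(~m) is already established, so O(d).
Applying K to premise 2 (O(d ⊃ ~g)) and O(d) yields O(~g).
Yet premise 1 is F(~g), i.e. O(g).
We now have both O(~g) and O(g) — g is simultaneously obligatory and forbidden, violating the D-axiom.

Inconsistent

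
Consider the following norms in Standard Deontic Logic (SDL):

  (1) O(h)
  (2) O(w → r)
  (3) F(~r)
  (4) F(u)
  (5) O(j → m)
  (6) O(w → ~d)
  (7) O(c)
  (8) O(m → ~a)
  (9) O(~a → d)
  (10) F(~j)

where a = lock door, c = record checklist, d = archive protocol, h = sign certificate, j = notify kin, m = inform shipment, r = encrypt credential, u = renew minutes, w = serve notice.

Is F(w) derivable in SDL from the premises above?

Yes

Premise 10, F(~j), is equivalent to O(j).
Premise 5 is O(j → m); since O(j), deontic closure gives O(m).
Premise 8 is O(m → ~a); since O(m), deontic closure gives O(~a).
With premise 9, O(~a → d), the K-axiom yields O(d).
Premise 6, O(w → ~d), contraposes to O(d → ~w); with O(d) we get O(~w).
Premises 1, 2, 3, 4, 7 do not contribute to this derivation.
So O(~w) holds, i.e. F(w). The claim follows.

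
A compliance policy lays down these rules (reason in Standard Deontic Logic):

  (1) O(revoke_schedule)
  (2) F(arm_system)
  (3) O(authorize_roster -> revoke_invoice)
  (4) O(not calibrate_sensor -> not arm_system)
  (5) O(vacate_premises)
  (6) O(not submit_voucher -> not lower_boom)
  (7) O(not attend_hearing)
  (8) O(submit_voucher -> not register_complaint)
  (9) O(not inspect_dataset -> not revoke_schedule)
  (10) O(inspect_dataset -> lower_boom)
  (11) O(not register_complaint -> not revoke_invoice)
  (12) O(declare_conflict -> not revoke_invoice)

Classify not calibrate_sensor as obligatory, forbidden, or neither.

Premise 4 is O(not calibrate_sensor -> not arm_system); even if O(not arm_system) held, inferring O(not calibrate_sensor) would be affirming the consequent — invalid.
No premise or chain of K-axiom applications forces O(not calibrate_sensor), and none forces O(calibrate_sensor). So not calibrate_sensor is neither obligatory nor forbidden under these norms.

Neither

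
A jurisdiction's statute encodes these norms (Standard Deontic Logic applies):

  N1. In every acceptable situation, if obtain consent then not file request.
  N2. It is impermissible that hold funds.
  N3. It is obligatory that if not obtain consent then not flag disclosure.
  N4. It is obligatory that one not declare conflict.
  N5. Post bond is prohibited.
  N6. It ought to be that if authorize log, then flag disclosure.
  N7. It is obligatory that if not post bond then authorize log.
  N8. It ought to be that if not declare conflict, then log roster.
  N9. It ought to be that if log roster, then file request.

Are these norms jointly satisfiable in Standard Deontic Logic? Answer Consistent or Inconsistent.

Premise 5, F(post_bond), is equivalent to O(¬post_bond).
Applying K to premise 7 (O(¬post_bond → authorize_log)) and O(¬post_bond) yields O(authorize_log).
From O(authorize_log) and premise 6, O(authorize_log → flag_disclosure), we obtain O(flag_disclosure).
The contrapositive of premise 3 (O(¬obtain_consent → ¬flag_disclosure)) is O(flag_disclosure → obtain_consent), and O(flag_disclosure) is already established, so O(obtain_consent).
Premise 1 is O(obtain_consent → ¬file_request); since O(obtain_consent), deontic closure gives O(¬file_request).
Premise 9 is O(log_roster → file_request); contrapositively O(¬file_request → ¬log_roster). Since O(¬file_request) holds, K gives O(¬log_roster).
Premise 8, O(¬declare_conflict → log_roster), contraposes to O(¬log_roster → declare_conflict); with O(¬log_roster) we get O(declare_conflict).
But premise 4 directly asserts O(¬declare_conflict).
We now have both O(declare_conflict) and O(¬declare_conflict) — declare_conflict is simultaneously obligatory and forbidden, violating the D-axiom.

Inconsistent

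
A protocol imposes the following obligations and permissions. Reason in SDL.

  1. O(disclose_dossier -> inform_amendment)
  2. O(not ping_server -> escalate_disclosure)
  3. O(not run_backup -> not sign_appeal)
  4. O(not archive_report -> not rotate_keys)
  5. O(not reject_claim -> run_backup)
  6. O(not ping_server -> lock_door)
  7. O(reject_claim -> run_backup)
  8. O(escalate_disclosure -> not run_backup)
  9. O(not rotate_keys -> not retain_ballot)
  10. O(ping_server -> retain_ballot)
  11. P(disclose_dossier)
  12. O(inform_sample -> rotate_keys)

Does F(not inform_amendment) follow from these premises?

No

Premise 1 is O(disclose_dossier -> inform_amendment), but O(disclose_dossier) is not derivable from the premises (the permission P(disclose_dossier) asserts only not O(not disclose_dossier), not O(disclose_dossier)), so it does not yield O(inform_amendment).
No other premise forces O(inform_amendment). An ideal world satisfying every premise can still have not inform_amendment true, so F(not inform_amendment) is not derivable.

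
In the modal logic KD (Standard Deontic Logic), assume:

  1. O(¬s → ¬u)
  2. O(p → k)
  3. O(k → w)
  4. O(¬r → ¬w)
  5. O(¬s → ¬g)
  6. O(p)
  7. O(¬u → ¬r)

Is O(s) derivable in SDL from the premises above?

Premise 6 gives O(p).
From O(p) and premise 2, O(p → k), we obtain O(k).
From O(k) and premise 3, O(k → w), we obtain O(w).
Premise 4, O(¬r → ¬w), contraposes to O(w → r); with O(w) we get O(r).
Premise 7 is O(¬u → ¬r); contrapositively O(r → u). Since O(r) holds, K gives O(u).
The contrapositive of premise 1 (O(¬s → ¬u)) is O(u → s), and O(u) is already established, so O(s).
Premise 5 does not contribute to this derivation.
So O(s) follows.

Yes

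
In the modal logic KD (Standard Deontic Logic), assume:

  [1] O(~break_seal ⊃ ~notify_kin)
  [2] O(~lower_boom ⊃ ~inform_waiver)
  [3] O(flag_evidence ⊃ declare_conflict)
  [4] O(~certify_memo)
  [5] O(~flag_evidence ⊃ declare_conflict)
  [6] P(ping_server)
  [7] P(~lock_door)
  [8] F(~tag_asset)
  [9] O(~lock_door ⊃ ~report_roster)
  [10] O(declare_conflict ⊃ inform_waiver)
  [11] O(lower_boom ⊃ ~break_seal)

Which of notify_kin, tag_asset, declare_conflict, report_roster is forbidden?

Premises 3 and 5 cover both cases: O(flag_evidence ⊃ declare_conflict) and O(~flag_evidence ⊃ declare_conflict). Since flag_evidence ∨ ~flag_evidence is a tautology, O(declare_conflict) follows.
With premise 10, O(declare_conflict ⊃ inform_waiver), the K-axiom yields O(inform_waiver).
Premise 2, O(~lower_boom ⊃ ~inform_waiver), contraposes to O(inform_waiver ⊃ lower_boom); with O(inform_waiver) we get O(lower_boom).
With premise 11, O(lower_boom ⊃ ~break_seal), the K-axiom yields O(~break_seal).
With premise 1, O(~break_seal ⊃ ~notify_kin), the K-axiom yields O(~notify_kin).
So O(~notify_kin) holds, i.e. notify_kin is forbidden. None of the other listed options is forbidden under the premises.

notify_kin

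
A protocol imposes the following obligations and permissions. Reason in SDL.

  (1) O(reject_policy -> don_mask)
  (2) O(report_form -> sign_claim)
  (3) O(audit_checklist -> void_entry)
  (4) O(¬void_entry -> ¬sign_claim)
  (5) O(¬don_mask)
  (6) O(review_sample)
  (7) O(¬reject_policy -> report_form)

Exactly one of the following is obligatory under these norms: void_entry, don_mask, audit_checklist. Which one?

void_entry

Premise 5 states O(¬don_mask) outright.
The contrapositive of premise 1 (O(reject_policy -> don_mask)) is O(¬don_mask -> ¬reject_policy), and O(¬don_mask) is already established, so O(¬reject_policy).
Premise 7 is O(¬reject_policy -> report_form); since O(¬reject_policy), deontic closure gives O(report_form).
Applying K to premise 2 (O(report_form -> sign_claim)) and O(report_form) yields O(sign_claim).
Premise 4 is O(¬void_entry -> ¬sign_claim); contrapositively O(sign_claim -> void_entry). Since O(sign_claim) holds, K gives O(void_entry).
So O(void_entry) holds — void_entry is obligatory. None of the other listed options is made obligatory by any chain of premises.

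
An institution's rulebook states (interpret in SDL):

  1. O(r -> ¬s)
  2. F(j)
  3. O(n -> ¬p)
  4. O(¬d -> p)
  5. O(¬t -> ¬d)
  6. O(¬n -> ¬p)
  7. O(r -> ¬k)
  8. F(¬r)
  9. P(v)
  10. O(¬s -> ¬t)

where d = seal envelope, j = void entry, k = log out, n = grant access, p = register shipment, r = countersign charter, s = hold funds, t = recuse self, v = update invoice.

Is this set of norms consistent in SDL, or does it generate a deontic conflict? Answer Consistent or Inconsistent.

Premises 6 and 3 cover both cases: O(¬n -> ¬p) and O(n -> ¬p). Since ¬n ∨ n is a tautology, O(¬p) follows.
The contrapositive of premise 4 (O(¬d -> p)) is O(¬p -> d), and O(¬p) is already established, so O(d).
Premise 5, O(¬t -> ¬d), contraposes to O(d -> t); with O(d) we get O(t).
Premise 10, O(¬s -> ¬t), contraposes to O(t -> s); with O(t) we get O(s).
The contrapositive of premise 1 (O(r -> ¬s)) is O(s -> ¬r), and O(s) is already established, so O(¬r).
Yet premise 8 is F(¬r), i.e. O(r).
We now have both O(¬r) and O(r) — r is simultaneously obligatory and forbidden, violating the D-axiom.

Inconsistent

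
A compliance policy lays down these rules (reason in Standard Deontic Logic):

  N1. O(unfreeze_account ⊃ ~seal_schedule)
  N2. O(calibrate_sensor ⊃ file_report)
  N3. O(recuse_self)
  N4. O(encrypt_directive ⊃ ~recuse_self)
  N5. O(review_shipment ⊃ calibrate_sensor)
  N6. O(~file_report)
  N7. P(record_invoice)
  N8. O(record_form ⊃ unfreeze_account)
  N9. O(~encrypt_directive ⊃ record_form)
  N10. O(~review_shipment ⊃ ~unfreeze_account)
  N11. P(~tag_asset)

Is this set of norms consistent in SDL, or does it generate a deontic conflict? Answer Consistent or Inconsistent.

Inconsistent

Premise 6 states O(~file_report) outright.
The contrapositive of premise 2 (O(calibrate_sensor ⊃ file_report)) is O(~file_report ⊃ ~calibrate_sensor), and O(~file_report) is already established, so O(~calibrate_sensor).
The contrapositive of premise 5 (O(review_shipment ⊃ calibrate_sensor)) is O(~calibrate_sensor ⊃ ~review_shipment), and O(~calibrate_sensor) is already established, so O(~review_shipment).
Premise 10 is O(~review_shipment ⊃ ~unfreeze_account); since O(~review_shipment), deontic closure gives O(~unfreeze_account).
The contrapositive of premise 8 (O(record_form ⊃ unfreeze_account)) is O(~unfreeze_account ⊃ ~record_form), and O(~unfreeze_account) is already established, so O(~record_form).
Premise 9 is O(~encrypt_directive ⊃ record_form); contrapositively O(~record_form ⊃ encrypt_directive). Since O(~record_form) holds, K gives O(encrypt_directive).
Premise 4 is O(encrypt_directive ⊃ ~recuse_self); since O(encrypt_directive), deontic closure gives O(~recuse_self).
However, premise 3 gives O(recuse_self).
We now have both O(~recuse_self) and O(recuse_self) — recuse_self is simultaneously obligatory and forbidden, violating the D-axiom.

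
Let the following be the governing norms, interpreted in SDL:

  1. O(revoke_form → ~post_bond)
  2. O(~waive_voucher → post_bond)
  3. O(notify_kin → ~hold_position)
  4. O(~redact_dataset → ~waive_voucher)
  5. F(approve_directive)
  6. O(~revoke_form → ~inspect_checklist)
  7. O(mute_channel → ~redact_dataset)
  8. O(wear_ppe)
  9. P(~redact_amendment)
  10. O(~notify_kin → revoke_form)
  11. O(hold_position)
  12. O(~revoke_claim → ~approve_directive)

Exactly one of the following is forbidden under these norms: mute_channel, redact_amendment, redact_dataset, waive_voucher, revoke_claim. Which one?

Premise 11 gives O(hold_position).
The contrapositive of premise 3 (O(notify_kin → ~hold_position)) is O(hold_position → ~notify_kin), and O(hold_position) is already established, so O(~notify_kin).
From O(~notify_kin) and premise 10, O(~notify_kin → revoke_form), we obtain O(revoke_form).
Applying K to premise 1 (O(revoke_form → ~post_bond)) and O(revoke_form) yields O(~post_bond).
The contrapositive of premise 2 (O(~waive_voucher → post_bond)) is O(~post_bond → waive_voucher), and O(~post_bond) is already established, so O(waive_voucher).
The contrapositive of premise 4 (O(~redact_dataset → ~waive_voucher)) is O(waive_voucher → redact_dataset), and O(waive_voucher) is already established, so O(redact_dataset).
Premise 7, O(mute_channel → ~redact_dataset), contraposes to O(redact_dataset → ~mute_channel); with O(redact_dataset) we get O(~mute_channel).
So O(~mute_channel) holds, i.e. mute_channel is forbidden. None of the other listed options is forbidden under the premises.

mute_channel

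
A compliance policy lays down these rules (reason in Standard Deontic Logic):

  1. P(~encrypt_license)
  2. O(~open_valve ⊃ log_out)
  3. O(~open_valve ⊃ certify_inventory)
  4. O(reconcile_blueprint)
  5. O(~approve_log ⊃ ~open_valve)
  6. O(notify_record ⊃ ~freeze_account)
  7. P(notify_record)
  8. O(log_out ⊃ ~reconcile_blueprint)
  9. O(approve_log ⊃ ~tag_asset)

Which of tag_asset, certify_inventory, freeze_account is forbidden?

tag_asset

From premise 4 we have O(reconcile_blueprint).
Premise 8 is O(log_out ⊃ ~reconcile_blueprint); contrapositively O(reconcile_blueprint ⊃ ~log_out). Since O(reconcile_blueprint) holds, K gives O(~log_out).
Premise 2 is O(~open_valve ⊃ log_out); contrapositively O(~log_out ⊃ open_valve). Since O(~log_out) holds, K gives O(open_valve).
Premise 5 is O(~approve_log ⊃ ~open_valve); contrapositively O(open_valve ⊃ approve_log). Since O(open_valve) holds, K gives O(approve_log).
Applying K to premise 9 (O(approve_log ⊃ ~tag_asset)) and O(approve_log) yields O(~tag_asset).
So O(~tag_asset) holds, i.e. tag_asset is forbidden. None of the other listed options is forbidden under the premises.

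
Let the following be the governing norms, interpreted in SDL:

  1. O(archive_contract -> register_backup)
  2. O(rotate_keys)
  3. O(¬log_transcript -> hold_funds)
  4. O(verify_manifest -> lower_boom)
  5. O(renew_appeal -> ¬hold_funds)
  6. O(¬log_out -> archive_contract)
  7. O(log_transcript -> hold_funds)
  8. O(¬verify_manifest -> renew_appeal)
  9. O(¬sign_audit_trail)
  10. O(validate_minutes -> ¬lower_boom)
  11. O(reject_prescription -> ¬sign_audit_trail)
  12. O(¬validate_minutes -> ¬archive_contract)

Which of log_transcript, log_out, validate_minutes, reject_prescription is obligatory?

Premises 7 and 3 cover both cases: O(log_transcript -> hold_funds) and O(¬log_transcript -> hold_funds). Since log_transcript ∨ ¬log_transcript is a tautology, O(hold_funds) follows.
The contrapositive of premise 5 (O(renew_appeal -> ¬hold_funds)) is O(hold_funds -> ¬renew_appeal), and O(hold_funds) is already established, so O(¬renew_appeal).
Premise 8, O(¬verify_manifest -> renew_appeal), contraposes to O(¬renew_appeal -> verify_manifest); with O(¬renew_appeal) we get O(verify_manifest).
With premise 4, O(verify_manifest -> lower_boom), the K-axiom yields O(lower_boom).
The contrapositive of premise 10 (O(validate_minutes -> ¬lower_boom)) is O(lower_boom -> ¬validate_minutes), and O(lower_boom) is already established, so O(¬validate_minutes).
From O(¬validate_minutes) and premise 12, O(¬validate_minutes -> ¬archive_contract), we obtain O(¬archive_contract).
Premise 6, O(¬log_out -> archive_contract), contraposes to O(¬archive_contract -> log_out); with O(¬archive_contract) we get O(log_out).
So O(log_out) holds — log_out is obligatory. None of the other listed options is made obligatory by any chain of premises.

log_out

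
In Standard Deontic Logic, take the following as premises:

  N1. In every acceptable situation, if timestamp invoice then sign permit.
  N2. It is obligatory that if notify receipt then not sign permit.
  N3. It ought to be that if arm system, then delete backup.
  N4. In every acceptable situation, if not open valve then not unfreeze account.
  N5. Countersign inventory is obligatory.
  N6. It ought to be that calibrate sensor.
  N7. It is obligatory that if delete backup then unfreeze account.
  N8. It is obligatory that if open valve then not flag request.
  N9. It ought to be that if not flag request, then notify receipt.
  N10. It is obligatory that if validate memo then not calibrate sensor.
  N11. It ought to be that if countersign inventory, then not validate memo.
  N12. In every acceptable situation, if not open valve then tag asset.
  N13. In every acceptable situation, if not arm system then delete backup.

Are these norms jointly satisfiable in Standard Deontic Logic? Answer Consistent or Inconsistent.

Consistent

Premise 10 is O(validate_memo → ¬calibrate_sensor), but O(validate_memo) is not derivable from the premises, so it does not yield O(¬calibrate_sensor).
So O(¬calibrate_sensor) is not derivable, and the apparent clash with O(calibrate_sensor) does not arise.
A world satisfying every obligation exists (e.g. arm_system=false, calibrate_sensor=true, countersign_inventory=true, delete_backup=true, flag_request=false, notify_receipt=true, open_valve=true, sign_permit=false, tag_asset=false, timestamp_invoice=false, unfreeze_account=true, validate_memo=false); no atom is both obligatory and forbidden, so the set is consistent.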